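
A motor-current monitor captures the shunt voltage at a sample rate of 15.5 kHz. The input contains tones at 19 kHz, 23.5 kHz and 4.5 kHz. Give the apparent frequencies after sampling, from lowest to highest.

fs/2 = 7.75 kHz.
19 kHz mod fs = 3.5 kHz.
3.5 kHz ≤ fs/2 = 7.75 kHz, appears at 3.5 kHz.
23.5 kHz mod fs = 8 kHz.
8 kHz > fs/2 = 7.75 kHz, folds to fs − 8 kHz = 7.5 kHz.
4.5 kHz ≤ fs/2 = 7.75 kHz, passes unchanged.
Distinct values: {3.5 kHz, 4.5 kHz, 7.5 kHz}.

3.5 kHz, 4.5 kHz, 7.5 kHz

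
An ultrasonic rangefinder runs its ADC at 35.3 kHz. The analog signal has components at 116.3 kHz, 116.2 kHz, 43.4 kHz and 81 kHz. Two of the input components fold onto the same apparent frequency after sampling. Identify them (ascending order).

81 kHz, 116.3 kHz

fs/2 = 17.65 kHz.
116.3 kHz mod fs = 10.4 kHz.
10.4 kHz ≤ fs/2 = 17.65 kHz, appears at 10.4 kHz.
116.2 kHz mod fs = 10.3 kHz.
10.3 kHz ≤ fs/2 = 17.65 kHz, appears at 10.3 kHz.
43.4 kHz mod fs = 8.1 kHz.
8.1 kHz ≤ fs/2 = 17.65 kHz, appears at 8.1 kHz.
81 kHz mod fs = 10.4 kHz.
10.4 kHz ≤ fs/2 = 17.65 kHz, appears at 10.4 kHz.
81 kHz and 116.3 kHz both map to 10.4 kHz.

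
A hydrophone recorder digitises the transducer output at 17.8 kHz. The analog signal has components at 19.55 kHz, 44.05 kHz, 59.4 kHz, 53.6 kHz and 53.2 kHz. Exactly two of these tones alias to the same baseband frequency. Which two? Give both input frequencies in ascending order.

fs/2 = 8.9 kHz.
19.55 kHz mod fs = 1.75 kHz.
1.75 kHz ≤ fs/2 = 8.9 kHz, appears at 1.75 kHz.
44.05 kHz mod fs = 8.45 kHz.
8.45 kHz ≤ fs/2 = 8.9 kHz, appears at 8.45 kHz.
59.4 kHz mod fs = 6 kHz.
6 kHz ≤ fs/2 = 8.9 kHz, appears at 6 kHz.
53.6 kHz mod fs = 0.2 kHz.
0.2 kHz ≤ fs/2 = 8.9 kHz, appears at 0.2 kHz.
53.2 kHz mod fs = 17.6 kHz.
17.6 kHz > fs/2 = 8.9 kHz, folds to fs − 17.6 kHz = 0.2 kHz.
53.2 kHz and 53.6 kHz both map to 0.2 kHz.

53.2 kHz, 53.6 kHz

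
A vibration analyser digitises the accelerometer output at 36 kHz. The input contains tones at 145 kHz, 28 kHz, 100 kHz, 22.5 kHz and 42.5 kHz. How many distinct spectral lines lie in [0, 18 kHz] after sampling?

4

fs/2 = 18 kHz.
145 kHz mod fs = 1 kHz.
1 kHz ≤ fs/2 = 18 kHz, appears at 1 kHz.
28 kHz > fs/2 = 18 kHz, folds to fs − 28 kHz = 8 kHz.
100 kHz mod fs = 28 kHz.
28 kHz > fs/2 = 18 kHz, folds to fs − 28 kHz = 8 kHz.
22.5 kHz > fs/2 = 18 kHz, folds to fs − 22.5 kHz = 13.5 kHz.
42.5 kHz mod fs = 6.5 kHz.
6.5 kHz ≤ fs/2 = 18 kHz, appears at 6.5 kHz.
Distinct values: {1 kHz, 6.5 kHz, 8 kHz, 13.5 kHz} → 4.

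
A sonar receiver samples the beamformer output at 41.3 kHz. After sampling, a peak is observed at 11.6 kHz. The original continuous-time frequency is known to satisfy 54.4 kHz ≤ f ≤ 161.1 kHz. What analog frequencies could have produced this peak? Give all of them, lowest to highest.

71 kHz, 94.2 kHz, 112.3 kHz, 135.5 kHz, 153.6 kHz

Frequencies that alias to 11.6 kHz are k·fs ± 11.6 kHz for integer k ≥ 0.
k=0: 11.6 kHz.
k=1: 29.7 kHz, 52.9 kHz.
k=2: 71 kHz, 94.2 kHz.
k=3: 112.3 kHz, 135.5 kHz.
k=4: 153.6 kHz, 176.8 kHz.
k=5: 194.9 kHz, 218.1 kHz.
Within [54.4 kHz, 161.1 kHz]: 71 kHz, 94.2 kHz, 112.3 kHz, 135.5 kHz, 153.6 kHz.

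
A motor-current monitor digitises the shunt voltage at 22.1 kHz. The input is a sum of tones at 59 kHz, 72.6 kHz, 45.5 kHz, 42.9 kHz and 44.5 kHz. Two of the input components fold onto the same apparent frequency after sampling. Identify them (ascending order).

42.9 kHz, 45.5 kHz

fs/2 = 11.05 kHz.
59 kHz mod fs = 14.8 kHz.
14.8 kHz > fs/2 = 11.05 kHz, folds to fs − 14.8 kHz = 7.3 kHz.
72.6 kHz mod fs = 6.3 kHz.
6.3 kHz ≤ fs/2 = 11.05 kHz, appears at 6.3 kHz.
45.5 kHz mod fs = 1.3 kHz.
1.3 kHz ≤ fs/2 = 11.05 kHz, appears at 1.3 kHz.
42.9 kHz mod fs = 20.8 kHz.
20.8 kHz > fs/2 = 11.05 kHz, folds to fs − 20.8 kHz = 1.3 kHz.
44.5 kHz mod fs = 0.3 kHz.
0.3 kHz ≤ fs/2 = 11.05 kHz, appears at 0.3 kHz.
42.9 kHz and 45.5 kHz both map to 1.3 kHz.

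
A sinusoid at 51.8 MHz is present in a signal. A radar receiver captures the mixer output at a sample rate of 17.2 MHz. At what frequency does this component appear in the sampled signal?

51.8 MHz mod fs = 0.2 MHz.
0.2 MHz ≤ fs/2 = 8.6 MHz, appears at 0.2 MHz.

0.2 MHz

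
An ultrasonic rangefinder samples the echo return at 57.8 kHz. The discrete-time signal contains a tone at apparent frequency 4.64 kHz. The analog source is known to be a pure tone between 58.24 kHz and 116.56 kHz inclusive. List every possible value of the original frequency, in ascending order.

Frequencies that alias to 4.64 kHz are k·fs ± 4.64 kHz for integer k ≥ 0.
k=0: 4.64 kHz.
k=1: 53.16 kHz, 62.44 kHz.
k=2: 110.96 kHz, 120.24 kHz.
k=3: 168.76 kHz, 178.04 kHz.
Within [58.24 kHz, 116.56 kHz]: 62.44 kHz, 110.96 kHz.

62.44 kHz, 110.96 kHz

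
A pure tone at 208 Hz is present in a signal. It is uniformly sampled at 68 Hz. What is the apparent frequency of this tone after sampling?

4 Hz

208 Hz mod fs = 4 Hz.
4 Hz ≤ fs/2 = 34 Hz, appears at 4 Hz.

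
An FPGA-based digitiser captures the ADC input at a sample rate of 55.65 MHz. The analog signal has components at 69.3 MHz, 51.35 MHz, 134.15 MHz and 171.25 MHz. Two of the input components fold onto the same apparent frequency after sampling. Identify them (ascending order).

51.35 MHz, 171.25 MHz

fs/2 = 27.825 MHz.
69.3 MHz mod fs = 13.65 MHz.
13.65 MHz ≤ fs/2 = 27.825 MHz, appears at 13.65 MHz.
51.35 MHz > fs/2 = 27.825 MHz, folds to fs − 51.35 MHz = 4.3 MHz.
134.15 MHz mod fs = 22.85 MHz.
22.85 MHz ≤ fs/2 = 27.825 MHz, appears at 22.85 MHz.
171.25 MHz mod fs = 4.3 MHz.
4.3 MHz ≤ fs/2 = 27.825 MHz, appears at 4.3 MHz.
51.35 MHz and 171.25 MHz both map to 4.3 MHz.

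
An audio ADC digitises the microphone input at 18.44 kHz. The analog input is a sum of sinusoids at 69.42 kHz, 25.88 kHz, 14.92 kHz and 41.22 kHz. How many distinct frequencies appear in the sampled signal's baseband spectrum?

3

fs/2 = 9.22 kHz.
69.42 kHz mod fs = 14.1 kHz.
14.1 kHz > fs/2 = 9.22 kHz, folds to fs − 14.1 kHz = 4.34 kHz.
25.88 kHz mod fs = 7.44 kHz.
7.44 kHz ≤ fs/2 = 9.22 kHz, appears at 7.44 kHz.
14.92 kHz > fs/2 = 9.22 kHz, folds to fs − 14.92 kHz = 3.52 kHz.
41.22 kHz mod fs = 4.34 kHz.
4.34 kHz ≤ fs/2 = 9.22 kHz, appears at 4.34 kHz.
Distinct values: {3.52 kHz, 4.34 kHz, 7.44 kHz} → 3.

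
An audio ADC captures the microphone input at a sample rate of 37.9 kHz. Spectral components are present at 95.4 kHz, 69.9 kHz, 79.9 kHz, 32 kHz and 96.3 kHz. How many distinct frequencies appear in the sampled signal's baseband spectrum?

fs/2 = 18.95 kHz.
95.4 kHz mod fs = 19.6 kHz.
19.6 kHz > fs/2 = 18.95 kHz, folds to fs − 19.6 kHz = 18.3 kHz.
69.9 kHz mod fs = 32 kHz.
32 kHz > fs/2 = 18.95 kHz, folds to fs − 32 kHz = 5.9 kHz.
79.9 kHz mod fs = 4.1 kHz.
4.1 kHz ≤ fs/2 = 18.95 kHz, appears at 4.1 kHz.
32 kHz > fs/2 = 18.95 kHz, folds to fs − 32 kHz = 5.9 kHz.
96.3 kHz mod fs = 20.5 kHz.
20.5 kHz > fs/2 = 18.95 kHz, folds to fs − 20.5 kHz = 17.4 kHz.
Distinct values: {4.1 kHz, 5.9 kHz, 17.4 kHz, 18.3 kHz} → 4.

4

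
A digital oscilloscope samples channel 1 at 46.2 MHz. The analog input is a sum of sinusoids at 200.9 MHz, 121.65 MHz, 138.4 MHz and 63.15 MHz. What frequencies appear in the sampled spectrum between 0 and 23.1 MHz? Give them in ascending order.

0.2 MHz, 16.1 MHz, 16.95 MHz

fs/2 = 23.1 MHz.
200.9 MHz mod fs = 16.1 MHz.
16.1 MHz ≤ fs/2 = 23.1 MHz, appears at 16.1 MHz.
121.65 MHz mod fs = 29.25 MHz.
29.25 MHz > fs/2 = 23.1 MHz, folds to fs − 29.25 MHz = 16.95 MHz.
138.4 MHz mod fs = 46 MHz.
46 MHz > fs/2 = 23.1 MHz, folds to fs − 46 MHz = 0.2 MHz.
63.15 MHz mod fs = 16.95 MHz.
16.95 MHz ≤ fs/2 = 23.1 MHz, appears at 16.95 MHz.
Distinct values: {0.2 MHz, 16.1 MHz, 16.95 MHz}.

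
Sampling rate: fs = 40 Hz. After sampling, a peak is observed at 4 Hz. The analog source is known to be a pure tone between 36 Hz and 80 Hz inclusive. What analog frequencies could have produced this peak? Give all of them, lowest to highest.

36 Hz, 44 Hz, 76 Hz

Frequencies that alias to 4 Hz are k·fs ± 4 Hz for integer k ≥ 0.
k=0: 4 Hz.
k=1: 36 Hz, 44 Hz.
k=2: 76 Hz, 84 Hz.
k=3: 116 Hz, 124 Hz.
Within [36 Hz, 80 Hz]: 36 Hz, 44 Hz, 76 Hz.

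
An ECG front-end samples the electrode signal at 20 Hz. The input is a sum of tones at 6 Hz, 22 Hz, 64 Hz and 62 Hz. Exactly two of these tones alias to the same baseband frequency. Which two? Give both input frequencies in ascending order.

22 Hz, 62 Hz

fs/2 = 10 Hz.
6 Hz ≤ fs/2 = 10 Hz, passes unchanged.
22 Hz mod fs = 2 Hz.
2 Hz ≤ fs/2 = 10 Hz, appears at 2 Hz.
64 Hz mod fs = 4 Hz.
4 Hz ≤ fs/2 = 10 Hz, appears at 4 Hz.
62 Hz mod fs = 2 Hz.
2 Hz ≤ fs/2 = 10 Hz, appears at 2 Hz.
22 Hz and 62 Hz both map to 2 Hz.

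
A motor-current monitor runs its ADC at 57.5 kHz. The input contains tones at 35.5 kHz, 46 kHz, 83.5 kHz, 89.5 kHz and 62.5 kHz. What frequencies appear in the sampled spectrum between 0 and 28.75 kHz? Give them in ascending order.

5 kHz, 11.5 kHz, 22 kHz, 25.5 kHz, 26 kHz

fs/2 = 28.75 kHz.
35.5 kHz > fs/2 = 28.75 kHz, folds to fs − 35.5 kHz = 22 kHz.
46 kHz > fs/2 = 28.75 kHz, folds to fs − 46 kHz = 11.5 kHz.
83.5 kHz mod fs = 26 kHz.
26 kHz ≤ fs/2 = 28.75 kHz, appears at 26 kHz.
89.5 kHz mod fs = 32 kHz.
32 kHz > fs/2 = 28.75 kHz, folds to fs − 32 kHz = 25.5 kHz.
62.5 kHz mod fs = 5 kHz.
5 kHz ≤ fs/2 = 28.75 kHz, appears at 5 kHz.
Distinct values: {5 kHz, 11.5 kHz, 22 kHz, 25.5 kHz, 26 kHz}.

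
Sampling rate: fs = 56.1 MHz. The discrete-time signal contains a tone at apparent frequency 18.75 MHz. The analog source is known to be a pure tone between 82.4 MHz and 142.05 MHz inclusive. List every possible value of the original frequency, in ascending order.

93.45 MHz, 130.95 MHz

Frequencies that alias to 18.75 MHz are k·fs ± 18.75 MHz for integer k ≥ 0.
k=0: 18.75 MHz.
k=1: 37.35 MHz, 74.85 MHz.
k=2: 93.45 MHz, 130.95 MHz.
k=3: 149.55 MHz, 187.05 MHz.
Within [82.4 MHz, 142.05 MHz]: 93.45 MHz, 130.95 MHz.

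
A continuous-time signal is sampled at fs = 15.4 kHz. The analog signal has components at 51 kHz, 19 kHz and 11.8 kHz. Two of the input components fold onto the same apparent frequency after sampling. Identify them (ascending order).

fs/2 = 7.7 kHz.
51 kHz mod fs = 4.8 kHz.
4.8 kHz ≤ fs/2 = 7.7 kHz, appears at 4.8 kHz.
19 kHz mod fs = 3.6 kHz.
3.6 kHz ≤ fs/2 = 7.7 kHz, appears at 3.6 kHz.
11.8 kHz > fs/2 = 7.7 kHz, folds to fs − 11.8 kHz = 3.6 kHz.
11.8 kHz and 19 kHz both map to 3.6 kHz.

11.8 kHz, 19 kHz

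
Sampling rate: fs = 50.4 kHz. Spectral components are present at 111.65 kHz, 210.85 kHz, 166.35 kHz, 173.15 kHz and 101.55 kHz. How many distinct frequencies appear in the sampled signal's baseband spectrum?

fs/2 = 25.2 kHz.
111.65 kHz mod fs = 10.85 kHz.
10.85 kHz ≤ fs/2 = 25.2 kHz, appears at 10.85 kHz.
210.85 kHz mod fs = 9.25 kHz.
9.25 kHz ≤ fs/2 = 25.2 kHz, appears at 9.25 kHz.
166.35 kHz mod fs = 15.15 kHz.
15.15 kHz ≤ fs/2 = 25.2 kHz, appears at 15.15 kHz.
173.15 kHz mod fs = 21.95 kHz.
21.95 kHz ≤ fs/2 = 25.2 kHz, appears at 21.95 kHz.
101.55 kHz mod fs = 0.75 kHz.
0.75 kHz ≤ fs/2 = 25.2 kHz, appears at 0.75 kHz.
Distinct values: {0.75 kHz, 9.25 kHz, 10.85 kHz, 15.15 kHz, 21.95 kHz} → 5.

5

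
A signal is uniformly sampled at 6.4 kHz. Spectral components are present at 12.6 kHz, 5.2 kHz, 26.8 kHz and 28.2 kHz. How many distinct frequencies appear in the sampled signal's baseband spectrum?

fs/2 = 3.2 kHz.
12.6 kHz mod fs = 6.2 kHz.
6.2 kHz > fs/2 = 3.2 kHz, folds to fs − 6.2 kHz = 0.2 kHz.
5.2 kHz > fs/2 = 3.2 kHz, folds to fs − 5.2 kHz = 1.2 kHz.
26.8 kHz mod fs = 1.2 kHz.
1.2 kHz ≤ fs/2 = 3.2 kHz, appears at 1.2 kHz.
28.2 kHz mod fs = 2.6 kHz.
2.6 kHz ≤ fs/2 = 3.2 kHz, appears at 2.6 kHz.
Distinct values: {0.2 kHz, 1.2 kHz, 2.6 kHz} → 3.

3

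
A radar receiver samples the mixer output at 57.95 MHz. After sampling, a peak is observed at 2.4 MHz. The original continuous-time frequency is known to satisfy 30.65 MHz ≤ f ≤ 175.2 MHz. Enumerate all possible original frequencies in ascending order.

Frequencies that alias to 2.4 MHz are k·fs ± 2.4 MHz for integer k ≥ 0.
k=0: 2.4 MHz.
k=1: 55.55 MHz, 60.35 MHz.
k=2: 113.5 MHz, 118.3 MHz.
k=3: 171.45 MHz, 176.25 MHz.
k=4: 229.4 MHz, 234.2 MHz.
Within [30.65 MHz, 175.2 MHz]: 55.55 MHz, 60.35 MHz, 113.5 MHz, 118.3 MHz, 171.45 MHz.

55.55 MHz, 60.35 MHz, 113.5 MHz, 118.3 MHz, 171.45 MHz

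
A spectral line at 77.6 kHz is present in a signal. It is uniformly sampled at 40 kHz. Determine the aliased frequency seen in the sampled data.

77.6 kHz mod fs = 37.6 kHz.
37.6 kHz > fs/2 = 20 kHz, folds to fs − 37.6 kHz = 2.4 kHz.

2.4 kHz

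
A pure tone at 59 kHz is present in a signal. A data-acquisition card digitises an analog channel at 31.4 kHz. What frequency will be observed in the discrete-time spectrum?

59 kHz mod fs = 27.6 kHz.
27.6 kHz > fs/2 = 15.7 kHz, folds to fs − 27.6 kHz = 3.8 kHz.

3.8 kHz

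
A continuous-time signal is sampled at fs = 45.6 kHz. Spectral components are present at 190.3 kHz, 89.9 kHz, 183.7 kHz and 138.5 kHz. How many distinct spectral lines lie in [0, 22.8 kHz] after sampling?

fs/2 = 22.8 kHz.
190.3 kHz mod fs = 7.9 kHz.
7.9 kHz ≤ fs/2 = 22.8 kHz, appears at 7.9 kHz.
89.9 kHz mod fs = 44.3 kHz.
44.3 kHz > fs/2 = 22.8 kHz, folds to fs − 44.3 kHz = 1.3 kHz.
183.7 kHz mod fs = 1.3 kHz.
1.3 kHz ≤ fs/2 = 22.8 kHz, appears at 1.3 kHz.
138.5 kHz mod fs = 1.7 kHz.
1.7 kHz ≤ fs/2 = 22.8 kHz, appears at 1.7 kHz.
Distinct values: {1.3 kHz, 1.7 kHz, 7.9 kHz} → 3.

3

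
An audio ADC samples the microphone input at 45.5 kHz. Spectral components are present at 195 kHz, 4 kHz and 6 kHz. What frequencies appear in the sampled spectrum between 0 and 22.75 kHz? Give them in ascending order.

4 kHz, 6 kHz, 13 kHz

fs/2 = 22.75 kHz.
195 kHz mod fs = 13 kHz.
13 kHz ≤ fs/2 = 22.75 kHz, appears at 13 kHz.
4 kHz ≤ fs/2 = 22.75 kHz, passes unchanged.
6 kHz ≤ fs/2 = 22.75 kHz, passes unchanged.
Distinct values: {4 kHz, 6 kHz, 13 kHz}.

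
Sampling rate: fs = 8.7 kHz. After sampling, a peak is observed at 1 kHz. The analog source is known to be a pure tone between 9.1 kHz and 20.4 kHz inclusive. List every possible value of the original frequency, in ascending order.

Frequencies that alias to 1 kHz are k·fs ± 1 kHz for integer k ≥ 0.
k=0: 1 kHz.
k=1: 7.7 kHz, 9.7 kHz.
k=2: 16.4 kHz, 18.4 kHz.
k=3: 25.1 kHz, 27.1 kHz.
Within [9.1 kHz, 20.4 kHz]: 9.7 kHz, 16.4 kHz, 18.4 kHz.

9.7 kHz, 16.4 kHz, 18.4 kHz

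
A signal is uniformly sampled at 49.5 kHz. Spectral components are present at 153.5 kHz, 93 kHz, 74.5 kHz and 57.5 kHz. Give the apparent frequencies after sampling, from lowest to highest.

5 kHz, 6 kHz, 8 kHz, 24.5 kHz

fs/2 = 24.75 kHz.
153.5 kHz mod fs = 5 kHz.
5 kHz ≤ fs/2 = 24.75 kHz, appears at 5 kHz.
93 kHz mod fs = 43.5 kHz.
43.5 kHz > fs/2 = 24.75 kHz, folds to fs − 43.5 kHz = 6 kHz.
74.5 kHz mod fs = 25 kHz.
25 kHz > fs/2 = 24.75 kHz, folds to fs − 25 kHz = 24.5 kHz.
57.5 kHz mod fs = 8 kHz.
8 kHz ≤ fs/2 = 24.75 kHz, appears at 8 kHz.
Distinct values: {5 kHz, 6 kHz, 8 kHz, 24.5 kHz}.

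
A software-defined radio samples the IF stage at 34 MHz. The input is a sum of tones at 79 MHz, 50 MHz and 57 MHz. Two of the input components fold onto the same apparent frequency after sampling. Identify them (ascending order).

57 MHz, 79 MHz

fs/2 = 17 MHz.
79 MHz mod fs = 11 MHz.
11 MHz ≤ fs/2 = 17 MHz, appears at 11 MHz.
50 MHz mod fs = 16 MHz.
16 MHz ≤ fs/2 = 17 MHz, appears at 16 MHz.
57 MHz mod fs = 23 MHz.
23 MHz > fs/2 = 17 MHz, folds to fs − 23 MHz = 11 MHz.
57 MHz and 79 MHz both map to 11 MHz.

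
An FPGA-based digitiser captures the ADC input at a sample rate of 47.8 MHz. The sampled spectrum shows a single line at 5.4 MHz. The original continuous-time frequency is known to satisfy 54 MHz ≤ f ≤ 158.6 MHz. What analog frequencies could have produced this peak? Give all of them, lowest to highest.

90.2 MHz, 101 MHz, 138 MHz, 148.8 MHz

Frequencies that alias to 5.4 MHz are k·fs ± 5.4 MHz for integer k ≥ 0.
k=0: 5.4 MHz.
k=1: 42.4 MHz, 53.2 MHz.
k=2: 90.2 MHz, 101 MHz.
k=3: 138 MHz, 148.8 MHz.
k=4: 185.8 MHz, 196.6 MHz.
Within [54 MHz, 158.6 MHz]: 90.2 MHz, 101 MHz, 138 MHz, 148.8 MHz.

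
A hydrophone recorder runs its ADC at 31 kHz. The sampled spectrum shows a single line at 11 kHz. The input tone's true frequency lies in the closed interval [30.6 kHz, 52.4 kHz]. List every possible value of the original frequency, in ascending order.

Frequencies that alias to 11 kHz are k·fs ± 11 kHz for integer k ≥ 0.
k=0: 11 kHz.
k=1: 20 kHz, 42 kHz.
k=2: 51 kHz, 73 kHz.
k=3: 82 kHz, 104 kHz.
Within [30.6 kHz, 52.4 kHz]: 42 kHz, 51 kHz.

42 kHz, 51 kHz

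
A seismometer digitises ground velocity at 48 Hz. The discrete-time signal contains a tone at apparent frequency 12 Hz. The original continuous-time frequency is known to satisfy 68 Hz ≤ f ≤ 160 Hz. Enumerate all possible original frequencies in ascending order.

Frequencies that alias to 12 Hz are k·fs ± 12 Hz for integer k ≥ 0.
k=0: 12 Hz.
k=1: 36 Hz, 60 Hz.
k=2: 84 Hz, 108 Hz.
k=3: 132 Hz, 156 Hz.
k=4: 180 Hz, 204 Hz.
Within [68 Hz, 160 Hz]: 84 Hz, 108 Hz, 132 Hz, 156 Hz.

84 Hz, 108 Hz, 132 Hz, 156 Hz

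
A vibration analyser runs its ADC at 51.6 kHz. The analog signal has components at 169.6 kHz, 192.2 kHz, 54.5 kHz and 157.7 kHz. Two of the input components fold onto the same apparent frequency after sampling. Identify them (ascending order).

fs/2 = 25.8 kHz.
169.6 kHz mod fs = 14.8 kHz.
14.8 kHz ≤ fs/2 = 25.8 kHz, appears at 14.8 kHz.
192.2 kHz mod fs = 37.4 kHz.
37.4 kHz > fs/2 = 25.8 kHz, folds to fs − 37.4 kHz = 14.2 kHz.
54.5 kHz mod fs = 2.9 kHz.
2.9 kHz ≤ fs/2 = 25.8 kHz, appears at 2.9 kHz.
157.7 kHz mod fs = 2.9 kHz.
2.9 kHz ≤ fs/2 = 25.8 kHz, appears at 2.9 kHz.
54.5 kHz and 157.7 kHz both map to 2.9 kHz.

54.5 kHz, 157.7 kHz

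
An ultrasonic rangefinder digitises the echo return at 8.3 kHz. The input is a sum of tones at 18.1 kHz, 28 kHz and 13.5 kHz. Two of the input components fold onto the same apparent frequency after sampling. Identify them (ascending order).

13.5 kHz, 28 kHz

fs/2 = 4.15 kHz.
18.1 kHz mod fs = 1.5 kHz.
1.5 kHz ≤ fs/2 = 4.15 kHz, appears at 1.5 kHz.
28 kHz mod fs = 3.1 kHz.
3.1 kHz ≤ fs/2 = 4.15 kHz, appears at 3.1 kHz.
13.5 kHz mod fs = 5.2 kHz.
5.2 kHz > fs/2 = 4.15 kHz, folds to fs − 5.2 kHz = 3.1 kHz.
13.5 kHz and 28 kHz both map to 3.1 kHz.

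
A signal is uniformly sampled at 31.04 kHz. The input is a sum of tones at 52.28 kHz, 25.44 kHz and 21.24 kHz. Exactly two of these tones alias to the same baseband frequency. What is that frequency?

fs/2 = 15.52 kHz.
52.28 kHz mod fs = 21.24 kHz.
21.24 kHz > fs/2 = 15.52 kHz, folds to fs − 21.24 kHz = 9.8 kHz.
25.44 kHz > fs/2 = 15.52 kHz, folds to fs − 25.44 kHz = 5.6 kHz.
21.24 kHz > fs/2 = 15.52 kHz, folds to fs − 21.24 kHz = 9.8 kHz.
21.24 kHz and 52.28 kHz both map to 9.8 kHz.

9.8 kHz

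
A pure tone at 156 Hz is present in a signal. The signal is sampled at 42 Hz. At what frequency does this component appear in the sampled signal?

156 Hz mod fs = 30 Hz.
30 Hz > fs/2 = 21 Hz, folds to fs − 30 Hz = 12 Hz.

12 Hz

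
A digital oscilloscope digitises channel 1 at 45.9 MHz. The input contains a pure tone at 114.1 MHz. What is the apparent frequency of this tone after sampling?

22.3 MHz

114.1 MHz mod fs = 22.3 MHz.
22.3 MHz ≤ fs/2 = 22.95 MHz, appears at 22.3 MHz.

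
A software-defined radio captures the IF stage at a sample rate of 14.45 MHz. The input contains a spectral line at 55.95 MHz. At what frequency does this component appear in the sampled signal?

55.95 MHz mod fs = 12.6 MHz.
12.6 MHz > fs/2 = 7.225 MHz, folds to fs − 12.6 MHz = 1.85 MHz.

1.85 MHz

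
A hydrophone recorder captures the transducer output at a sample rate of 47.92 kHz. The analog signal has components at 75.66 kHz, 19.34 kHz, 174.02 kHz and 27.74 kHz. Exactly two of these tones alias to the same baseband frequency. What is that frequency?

fs/2 = 23.96 kHz.
75.66 kHz mod fs = 27.74 kHz.
27.74 kHz > fs/2 = 23.96 kHz, folds to fs − 27.74 kHz = 20.18 kHz.
19.34 kHz ≤ fs/2 = 23.96 kHz, passes unchanged.
174.02 kHz mod fs = 30.26 kHz.
30.26 kHz > fs/2 = 23.96 kHz, folds to fs − 30.26 kHz = 17.66 kHz.
27.74 kHz > fs/2 = 23.96 kHz, folds to fs − 27.74 kHz = 20.18 kHz.
27.74 kHz and 75.66 kHz both map to 20.18 kHz.

20.18 kHz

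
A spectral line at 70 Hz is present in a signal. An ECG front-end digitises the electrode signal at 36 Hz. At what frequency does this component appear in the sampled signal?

70 Hz mod fs = 34 Hz.
34 Hz > fs/2 = 18 Hz, folds to fs − 34 Hz = 2 Hz.

2 Hz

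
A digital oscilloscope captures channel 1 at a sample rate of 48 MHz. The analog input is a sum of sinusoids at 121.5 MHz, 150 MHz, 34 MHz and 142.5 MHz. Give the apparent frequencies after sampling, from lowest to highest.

1.5 MHz, 6 MHz, 14 MHz, 22.5 MHz

fs/2 = 24 MHz.
121.5 MHz mod fs = 25.5 MHz.
25.5 MHz > fs/2 = 24 MHz, folds to fs − 25.5 MHz = 22.5 MHz.
150 MHz mod fs = 6 MHz.
6 MHz ≤ fs/2 = 24 MHz, appears at 6 MHz.
34 MHz > fs/2 = 24 MHz, folds to fs − 34 MHz = 14 MHz.
142.5 MHz mod fs = 46.5 MHz.
46.5 MHz > fs/2 = 24 MHz, folds to fs − 46.5 MHz = 1.5 MHz.
Distinct values: {1.5 MHz, 6 MHz, 14 MHz, 22.5 MHz}.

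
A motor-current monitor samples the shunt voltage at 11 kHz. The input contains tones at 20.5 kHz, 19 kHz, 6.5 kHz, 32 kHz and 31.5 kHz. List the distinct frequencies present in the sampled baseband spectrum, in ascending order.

1 kHz, 1.5 kHz, 3 kHz, 4.5 kHz

fs/2 = 5.5 kHz.
20.5 kHz mod fs = 9.5 kHz.
9.5 kHz > fs/2 = 5.5 kHz, folds to fs − 9.5 kHz = 1.5 kHz.
19 kHz mod fs = 8 kHz.
8 kHz > fs/2 = 5.5 kHz, folds to fs − 8 kHz = 3 kHz.
6.5 kHz > fs/2 = 5.5 kHz, folds to fs − 6.5 kHz = 4.5 kHz.
32 kHz mod fs = 10 kHz.
10 kHz > fs/2 = 5.5 kHz, folds to fs − 10 kHz = 1 kHz.
31.5 kHz mod fs = 9.5 kHz.
9.5 kHz > fs/2 = 5.5 kHz, folds to fs − 9.5 kHz = 1.5 kHz.
Distinct values: {1 kHz, 1.5 kHz, 3 kHz, 4.5 kHz}.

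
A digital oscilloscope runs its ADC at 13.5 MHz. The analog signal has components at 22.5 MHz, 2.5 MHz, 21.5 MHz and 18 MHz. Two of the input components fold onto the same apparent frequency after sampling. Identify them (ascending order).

18 MHz, 22.5 MHz

fs/2 = 6.75 MHz.
22.5 MHz mod fs = 9 MHz.
9 MHz > fs/2 = 6.75 MHz, folds to fs − 9 MHz = 4.5 MHz.
2.5 MHz ≤ fs/2 = 6.75 MHz, passes unchanged.
21.5 MHz mod fs = 8 MHz.
8 MHz > fs/2 = 6.75 MHz, folds to fs − 8 MHz = 5.5 MHz.
18 MHz mod fs = 4.5 MHz.
4.5 MHz ≤ fs/2 = 6.75 MHz, appears at 4.5 MHz.
18 MHz and 22.5 MHz both map to 4.5 MHz.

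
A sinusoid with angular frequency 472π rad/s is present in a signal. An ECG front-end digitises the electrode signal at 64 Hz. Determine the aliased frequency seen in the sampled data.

20 Hz

ω = 472π rad/s → f = ω/(2π) = 236 Hz.
236 Hz mod fs = 44 Hz.
44 Hz > fs/2 = 32 Hz, folds to fs − 44 Hz = 20 Hz.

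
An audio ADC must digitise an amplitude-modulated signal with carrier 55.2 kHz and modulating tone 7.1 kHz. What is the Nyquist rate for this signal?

124.6 kHz

AM sidebands sit at fc ± fm = 48.1 kHz and 62.3 kHz.
Highest-frequency component: 62.3 kHz.
Nyquist rate = 2 × 62.3 kHz = 124.6 kHz.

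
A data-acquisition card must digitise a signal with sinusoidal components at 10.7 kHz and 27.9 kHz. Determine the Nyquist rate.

Highest-frequency component: 27.9 kHz.
Nyquist rate = 2 × 27.9 kHz = 55.8 kHz.

55.8 kHz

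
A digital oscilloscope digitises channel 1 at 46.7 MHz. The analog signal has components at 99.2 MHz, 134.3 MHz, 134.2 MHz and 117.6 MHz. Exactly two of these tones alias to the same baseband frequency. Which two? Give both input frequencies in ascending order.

fs/2 = 23.35 MHz.
99.2 MHz mod fs = 5.8 MHz.
5.8 MHz ≤ fs/2 = 23.35 MHz, appears at 5.8 MHz.
134.3 MHz mod fs = 40.9 MHz.
40.9 MHz > fs/2 = 23.35 MHz, folds to fs − 40.9 MHz = 5.8 MHz.
134.2 MHz mod fs = 40.8 MHz.
40.8 MHz > fs/2 = 23.35 MHz, folds to fs − 40.8 MHz = 5.9 MHz.
117.6 MHz mod fs = 24.2 MHz.
24.2 MHz > fs/2 = 23.35 MHz, folds to fs − 24.2 MHz = 22.5 MHz.
99.2 MHz and 134.3 MHz both map to 5.8 MHz.

99.2 MHz, 134.3 MHz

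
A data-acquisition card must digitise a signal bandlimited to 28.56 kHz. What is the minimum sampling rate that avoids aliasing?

57.12 kHz

Nyquist rate = 2 × 28.56 kHz = 57.12 kHz.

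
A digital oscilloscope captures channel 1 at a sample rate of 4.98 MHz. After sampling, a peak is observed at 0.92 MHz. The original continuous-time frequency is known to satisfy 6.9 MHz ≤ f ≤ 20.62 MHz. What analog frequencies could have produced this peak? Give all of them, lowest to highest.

Frequencies that alias to 0.92 MHz are k·fs ± 0.92 MHz for integer k ≥ 0.
k=0: 0.92 MHz.
k=1: 4.06 MHz, 5.9 MHz.
k=2: 9.04 MHz, 10.88 MHz.
k=3: 14.02 MHz, 15.86 MHz.
k=4: 19 MHz, 20.84 MHz.
k=5: 23.98 MHz, 25.82 MHz.
Within [6.9 MHz, 20.62 MHz]: 9.04 MHz, 10.88 MHz, 14.02 MHz, 15.86 MHz, 19 MHz.

9.04 MHz, 10.88 MHz, 14.02 MHz, 15.86 MHz, 19 MHz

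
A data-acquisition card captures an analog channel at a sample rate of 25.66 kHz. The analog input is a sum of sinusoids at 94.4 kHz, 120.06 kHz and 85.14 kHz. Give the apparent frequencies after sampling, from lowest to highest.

fs/2 = 12.83 kHz.
94.4 kHz mod fs = 17.42 kHz.
17.42 kHz > fs/2 = 12.83 kHz, folds to fs − 17.42 kHz = 8.24 kHz.
120.06 kHz mod fs = 17.42 kHz.
17.42 kHz > fs/2 = 12.83 kHz, folds to fs − 17.42 kHz = 8.24 kHz.
85.14 kHz mod fs = 8.16 kHz.
8.16 kHz ≤ fs/2 = 12.83 kHz, appears at 8.16 kHz.
Distinct values: {8.16 kHz, 8.24 kHz}.

8.16 kHz, 8.24 kHz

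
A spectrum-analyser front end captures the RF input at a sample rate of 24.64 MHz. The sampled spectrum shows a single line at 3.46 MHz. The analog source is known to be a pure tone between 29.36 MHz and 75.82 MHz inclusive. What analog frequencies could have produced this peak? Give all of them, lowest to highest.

45.82 MHz, 52.74 MHz, 70.46 MHz

Frequencies that alias to 3.46 MHz are k·fs ± 3.46 MHz for integer k ≥ 0.
k=0: 3.46 MHz.
k=1: 21.18 MHz, 28.1 MHz.
k=2: 45.82 MHz, 52.74 MHz.
k=3: 70.46 MHz, 77.38 MHz.
k=4: 95.1 MHz, 102.02 MHz.
Within [29.36 MHz, 75.82 MHz]: 45.82 MHz, 52.74 MHz, 70.46 MHz.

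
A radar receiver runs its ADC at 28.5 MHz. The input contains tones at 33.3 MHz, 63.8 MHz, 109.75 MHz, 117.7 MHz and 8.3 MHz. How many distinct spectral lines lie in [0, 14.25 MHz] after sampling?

fs/2 = 14.25 MHz.
33.3 MHz mod fs = 4.8 MHz.
4.8 MHz ≤ fs/2 = 14.25 MHz, appears at 4.8 MHz.
63.8 MHz mod fs = 6.8 MHz.
6.8 MHz ≤ fs/2 = 14.25 MHz, appears at 6.8 MHz.
109.75 MHz mod fs = 24.25 MHz.
24.25 MHz > fs/2 = 14.25 MHz, folds to fs − 24.25 MHz = 4.25 MHz.
117.7 MHz mod fs = 3.7 MHz.
3.7 MHz ≤ fs/2 = 14.25 MHz, appears at 3.7 MHz.
8.3 MHz ≤ fs/2 = 14.25 MHz, passes unchanged.
Distinct values: {3.7 MHz, 4.25 MHz, 4.8 MHz, 6.8 MHz, 8.3 MHz} → 5.

5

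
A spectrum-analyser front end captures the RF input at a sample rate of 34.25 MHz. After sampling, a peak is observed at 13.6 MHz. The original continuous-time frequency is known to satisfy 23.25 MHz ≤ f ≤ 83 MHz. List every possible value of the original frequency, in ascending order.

Frequencies that alias to 13.6 MHz are k·fs ± 13.6 MHz for integer k ≥ 0.
k=0: 13.6 MHz.
k=1: 20.65 MHz, 47.85 MHz.
k=2: 54.9 MHz, 82.1 MHz.
k=3: 89.15 MHz, 116.35 MHz.
Within [23.25 MHz, 83 MHz]: 47.85 MHz, 54.9 MHz, 82.1 MHz.

47.85 MHz, 54.9 MHz, 82.1 MHz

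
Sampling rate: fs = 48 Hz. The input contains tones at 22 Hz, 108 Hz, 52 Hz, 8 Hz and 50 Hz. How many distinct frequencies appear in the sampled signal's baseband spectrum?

fs/2 = 24 Hz.
22 Hz ≤ fs/2 = 24 Hz, passes unchanged.
108 Hz mod fs = 12 Hz.
12 Hz ≤ fs/2 = 24 Hz, appears at 12 Hz.
52 Hz mod fs = 4 Hz.
4 Hz ≤ fs/2 = 24 Hz, appears at 4 Hz.
8 Hz ≤ fs/2 = 24 Hz, passes unchanged.
50 Hz mod fs = 2 Hz.
2 Hz ≤ fs/2 = 24 Hz, appears at 2 Hz.
Distinct values: {2 Hz, 4 Hz, 8 Hz, 12 Hz, 22 Hz} → 5.

5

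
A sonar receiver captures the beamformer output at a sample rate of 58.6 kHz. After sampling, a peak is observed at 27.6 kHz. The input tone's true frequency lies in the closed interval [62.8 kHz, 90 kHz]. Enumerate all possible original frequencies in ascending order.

86.2 kHz, 89.6 kHz

Frequencies that alias to 27.6 kHz are k·fs ± 27.6 kHz for integer k ≥ 0.
k=0: 27.6 kHz.
k=1: 31 kHz, 86.2 kHz.
k=2: 89.6 kHz, 144.8 kHz.
k=3: 148.2 kHz, 203.4 kHz.
Within [62.8 kHz, 90 kHz]: 86.2 kHz, 89.6 kHz.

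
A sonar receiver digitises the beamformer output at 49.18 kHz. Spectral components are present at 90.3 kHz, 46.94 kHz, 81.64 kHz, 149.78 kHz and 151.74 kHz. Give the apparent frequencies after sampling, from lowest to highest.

fs/2 = 24.59 kHz.
90.3 kHz mod fs = 41.12 kHz.
41.12 kHz > fs/2 = 24.59 kHz, folds to fs − 41.12 kHz = 8.06 kHz.
46.94 kHz > fs/2 = 24.59 kHz, folds to fs − 46.94 kHz = 2.24 kHz.
81.64 kHz mod fs = 32.46 kHz.
32.46 kHz > fs/2 = 24.59 kHz, folds to fs − 32.46 kHz = 16.72 kHz.
149.78 kHz mod fs = 2.24 kHz.
2.24 kHz ≤ fs/2 = 24.59 kHz, appears at 2.24 kHz.
151.74 kHz mod fs = 4.2 kHz.
4.2 kHz ≤ fs/2 = 24.59 kHz, appears at 4.2 kHz.
Distinct values: {2.24 kHz, 4.2 kHz, 8.06 kHz, 16.72 kHz}.

2.24 kHz, 4.2 kHz, 8.06 kHz, 16.72 kHz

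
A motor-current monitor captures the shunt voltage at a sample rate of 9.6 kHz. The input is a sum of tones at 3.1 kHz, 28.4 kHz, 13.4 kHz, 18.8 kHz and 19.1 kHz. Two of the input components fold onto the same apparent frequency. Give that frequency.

fs/2 = 4.8 kHz.
3.1 kHz ≤ fs/2 = 4.8 kHz, passes unchanged.
28.4 kHz mod fs = 9.2 kHz.
9.2 kHz > fs/2 = 4.8 kHz, folds to fs − 9.2 kHz = 0.4 kHz.
13.4 kHz mod fs = 3.8 kHz.
3.8 kHz ≤ fs/2 = 4.8 kHz, appears at 3.8 kHz.
18.8 kHz mod fs = 9.2 kHz.
9.2 kHz > fs/2 = 4.8 kHz, folds to fs − 9.2 kHz = 0.4 kHz.
19.1 kHz mod fs = 9.5 kHz.
9.5 kHz > fs/2 = 4.8 kHz, folds to fs − 9.5 kHz = 0.1 kHz.
18.8 kHz and 28.4 kHz both map to 0.4 kHz.

0.4 kHz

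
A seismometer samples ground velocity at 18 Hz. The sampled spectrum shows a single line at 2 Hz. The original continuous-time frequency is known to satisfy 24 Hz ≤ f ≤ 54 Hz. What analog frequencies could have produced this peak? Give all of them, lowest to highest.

Frequencies that alias to 2 Hz are k·fs ± 2 Hz for integer k ≥ 0.
k=0: 2 Hz.
k=1: 16 Hz, 20 Hz.
k=2: 34 Hz, 38 Hz.
k=3: 52 Hz, 56 Hz.
k=4: 70 Hz, 74 Hz.
Within [24 Hz, 54 Hz]: 34 Hz, 38 Hz, 52 Hz.

34 Hz, 38 Hz, 52 Hz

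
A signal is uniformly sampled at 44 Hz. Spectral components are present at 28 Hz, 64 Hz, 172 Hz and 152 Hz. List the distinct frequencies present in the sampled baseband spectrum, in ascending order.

4 Hz, 16 Hz, 20 Hz

fs/2 = 22 Hz.
28 Hz > fs/2 = 22 Hz, folds to fs − 28 Hz = 16 Hz.
64 Hz mod fs = 20 Hz.
20 Hz ≤ fs/2 = 22 Hz, appears at 20 Hz.
172 Hz mod fs = 40 Hz.
40 Hz > fs/2 = 22 Hz, folds to fs − 40 Hz = 4 Hz.
152 Hz mod fs = 20 Hz.
20 Hz ≤ fs/2 = 22 Hz, appears at 20 Hz.
Distinct values: {4 Hz, 16 Hz, 20 Hz}.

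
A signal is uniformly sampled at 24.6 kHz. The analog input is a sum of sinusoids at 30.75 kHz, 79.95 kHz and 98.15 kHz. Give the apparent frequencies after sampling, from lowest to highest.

0.25 kHz, 6.15 kHz

fs/2 = 12.3 kHz.
30.75 kHz mod fs = 6.15 kHz.
6.15 kHz ≤ fs/2 = 12.3 kHz, appears at 6.15 kHz.
79.95 kHz mod fs = 6.15 kHz.
6.15 kHz ≤ fs/2 = 12.3 kHz, appears at 6.15 kHz.
98.15 kHz mod fs = 24.35 kHz.
24.35 kHz > fs/2 = 12.3 kHz, folds to fs − 24.35 kHz = 0.25 kHz.
Distinct values: {0.25 kHz, 6.15 kHz}.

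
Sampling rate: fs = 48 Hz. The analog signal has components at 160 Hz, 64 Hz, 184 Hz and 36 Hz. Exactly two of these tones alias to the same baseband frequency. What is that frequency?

fs/2 = 24 Hz.
160 Hz mod fs = 16 Hz.
16 Hz ≤ fs/2 = 24 Hz, appears at 16 Hz.
64 Hz mod fs = 16 Hz.
16 Hz ≤ fs/2 = 24 Hz, appears at 16 Hz.
184 Hz mod fs = 40 Hz.
40 Hz > fs/2 = 24 Hz, folds to fs − 40 Hz = 8 Hz.
36 Hz > fs/2 = 24 Hz, folds to fs − 36 Hz = 12 Hz.
64 Hz and 160 Hz both map to 16 Hz.

16 Hz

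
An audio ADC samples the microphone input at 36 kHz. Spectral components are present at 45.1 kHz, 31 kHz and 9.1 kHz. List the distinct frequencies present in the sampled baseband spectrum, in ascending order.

5 kHz, 9.1 kHz

fs/2 = 18 kHz.
45.1 kHz mod fs = 9.1 kHz.
9.1 kHz ≤ fs/2 = 18 kHz, appears at 9.1 kHz.
31 kHz > fs/2 = 18 kHz, folds to fs − 31 kHz = 5 kHz.
9.1 kHz ≤ fs/2 = 18 kHz, passes unchanged.
Distinct values: {5 kHz, 9.1 kHz}.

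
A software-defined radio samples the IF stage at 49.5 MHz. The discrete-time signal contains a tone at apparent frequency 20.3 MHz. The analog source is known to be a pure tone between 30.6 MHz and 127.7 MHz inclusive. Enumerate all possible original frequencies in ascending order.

Frequencies that alias to 20.3 MHz are k·fs ± 20.3 MHz for integer k ≥ 0.
k=0: 20.3 MHz.
k=1: 29.2 MHz, 69.8 MHz.
k=2: 78.7 MHz, 119.3 MHz.
k=3: 128.2 MHz, 168.8 MHz.
Within [30.6 MHz, 127.7 MHz]: 69.8 MHz, 78.7 MHz, 119.3 MHz.

69.8 MHz, 78.7 MHz, 119.3 MHz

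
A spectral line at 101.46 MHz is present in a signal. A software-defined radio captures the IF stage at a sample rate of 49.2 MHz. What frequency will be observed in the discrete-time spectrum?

3.06 MHz

101.46 MHz mod fs = 3.06 MHz.
3.06 MHz ≤ fs/2 = 24.6 MHz, appears at 3.06 MHz.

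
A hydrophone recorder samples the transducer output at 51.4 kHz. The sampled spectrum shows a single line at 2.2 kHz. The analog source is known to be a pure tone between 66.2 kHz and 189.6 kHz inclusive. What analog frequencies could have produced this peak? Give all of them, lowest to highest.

100.6 kHz, 105 kHz, 152 kHz, 156.4 kHz

Frequencies that alias to 2.2 kHz are k·fs ± 2.2 kHz for integer k ≥ 0.
k=0: 2.2 kHz.
k=1: 49.2 kHz, 53.6 kHz.
k=2: 100.6 kHz, 105 kHz.
k=3: 152 kHz, 156.4 kHz.
k=4: 203.4 kHz, 207.8 kHz.
Within [66.2 kHz, 189.6 kHz]: 100.6 kHz, 105 kHz, 152 kHz, 156.4 kHz.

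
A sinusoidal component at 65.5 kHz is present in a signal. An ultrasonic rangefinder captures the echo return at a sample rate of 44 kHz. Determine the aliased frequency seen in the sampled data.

21.5 kHz

65.5 kHz mod fs = 21.5 kHz.
21.5 kHz ≤ fs/2 = 22 kHz, appears at 21.5 kHz.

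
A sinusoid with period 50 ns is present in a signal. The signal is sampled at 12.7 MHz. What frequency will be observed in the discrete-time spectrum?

T = 50 ns → f = 1/T = 20 MHz.
20 MHz mod fs = 7.3 MHz.
7.3 MHz > fs/2 = 6.35 MHz, folds to fs − 7.3 MHz = 5.4 MHz.

5.4 MHz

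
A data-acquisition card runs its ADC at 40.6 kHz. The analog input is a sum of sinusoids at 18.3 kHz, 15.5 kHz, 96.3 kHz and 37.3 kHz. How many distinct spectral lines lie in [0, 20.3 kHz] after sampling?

fs/2 = 20.3 kHz.
18.3 kHz ≤ fs/2 = 20.3 kHz, passes unchanged.
15.5 kHz ≤ fs/2 = 20.3 kHz, passes unchanged.
96.3 kHz mod fs = 15.1 kHz.
15.1 kHz ≤ fs/2 = 20.3 kHz, appears at 15.1 kHz.
37.3 kHz > fs/2 = 20.3 kHz, folds to fs − 37.3 kHz = 3.3 kHz.
Distinct values: {3.3 kHz, 15.1 kHz, 15.5 kHz, 18.3 kHz} → 4.

4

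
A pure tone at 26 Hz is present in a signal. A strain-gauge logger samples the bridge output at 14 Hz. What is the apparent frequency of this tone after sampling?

26 Hz mod fs = 12 Hz.
12 Hz > fs/2 = 7 Hz, folds to fs − 12 Hz = 2 Hz.

2 Hz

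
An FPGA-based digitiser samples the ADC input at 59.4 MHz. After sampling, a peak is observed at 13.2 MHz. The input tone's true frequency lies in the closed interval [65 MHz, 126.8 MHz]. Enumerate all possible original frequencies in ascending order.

Frequencies that alias to 13.2 MHz are k·fs ± 13.2 MHz for integer k ≥ 0.
k=0: 13.2 MHz.
k=1: 46.2 MHz, 72.6 MHz.
k=2: 105.6 MHz, 132 MHz.
k=3: 165 MHz, 191.4 MHz.
Within [65 MHz, 126.8 MHz]: 72.6 MHz, 105.6 MHz.

72.6 MHz, 105.6 MHz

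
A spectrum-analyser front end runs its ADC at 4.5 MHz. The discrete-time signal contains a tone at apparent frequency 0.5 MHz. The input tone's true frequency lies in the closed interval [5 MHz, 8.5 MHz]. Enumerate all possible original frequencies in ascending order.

Frequencies that alias to 0.5 MHz are k·fs ± 0.5 MHz for integer k ≥ 0.
k=0: 0.5 MHz.
k=1: 4 MHz, 5 MHz.
k=2: 8.5 MHz, 9.5 MHz.
k=3: 13 MHz, 14 MHz.
Within [5 MHz, 8.5 MHz]: 5 MHz, 8.5 MHz.

5 MHz, 8.5 MHz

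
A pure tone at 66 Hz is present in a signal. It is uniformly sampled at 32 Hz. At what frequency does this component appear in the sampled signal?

2 Hz

66 Hz mod fs = 2 Hz.
2 Hz ≤ fs/2 = 16 Hz, appears at 2 Hz.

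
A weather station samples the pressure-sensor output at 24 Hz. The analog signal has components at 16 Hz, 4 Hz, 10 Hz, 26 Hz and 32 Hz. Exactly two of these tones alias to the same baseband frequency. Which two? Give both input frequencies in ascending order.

16 Hz, 32 Hz

fs/2 = 12 Hz.
16 Hz > fs/2 = 12 Hz, folds to fs − 16 Hz = 8 Hz.
4 Hz ≤ fs/2 = 12 Hz, passes unchanged.
10 Hz ≤ fs/2 = 12 Hz, passes unchanged.
26 Hz mod fs = 2 Hz.
2 Hz ≤ fs/2 = 12 Hz, appears at 2 Hz.
32 Hz mod fs = 8 Hz.
8 Hz ≤ fs/2 = 12 Hz, appears at 8 Hz.
16 Hz and 32 Hz both map to 8 Hz.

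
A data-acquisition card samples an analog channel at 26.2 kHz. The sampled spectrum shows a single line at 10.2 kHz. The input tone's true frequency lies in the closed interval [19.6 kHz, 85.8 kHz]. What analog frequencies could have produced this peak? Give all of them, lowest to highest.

36.4 kHz, 42.2 kHz, 62.6 kHz, 68.4 kHz

Frequencies that alias to 10.2 kHz are k·fs ± 10.2 kHz for integer k ≥ 0.
k=0: 10.2 kHz.
k=1: 16 kHz, 36.4 kHz.
k=2: 42.2 kHz, 62.6 kHz.
k=3: 68.4 kHz, 88.8 kHz.
k=4: 94.6 kHz, 115 kHz.
Within [19.6 kHz, 85.8 kHz]: 36.4 kHz, 42.2 kHz, 62.6 kHz, 68.4 kHz.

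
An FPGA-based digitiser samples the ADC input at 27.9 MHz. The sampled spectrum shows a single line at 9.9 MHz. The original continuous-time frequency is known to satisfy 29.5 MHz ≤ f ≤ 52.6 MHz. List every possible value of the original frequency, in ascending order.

37.8 MHz, 45.9 MHz

Frequencies that alias to 9.9 MHz are k·fs ± 9.9 MHz for integer k ≥ 0.
k=0: 9.9 MHz.
k=1: 18 MHz, 37.8 MHz.
k=2: 45.9 MHz, 65.7 MHz.
k=3: 73.8 MHz, 93.6 MHz.
Within [29.5 MHz, 52.6 MHz]: 37.8 MHz, 45.9 MHz.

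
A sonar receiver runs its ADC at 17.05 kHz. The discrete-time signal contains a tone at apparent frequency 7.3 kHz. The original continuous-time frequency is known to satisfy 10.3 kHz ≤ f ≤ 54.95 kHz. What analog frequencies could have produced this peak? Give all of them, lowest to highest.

Frequencies that alias to 7.3 kHz are k·fs ± 7.3 kHz for integer k ≥ 0.
k=0: 7.3 kHz.
k=1: 9.75 kHz, 24.35 kHz.
k=2: 26.8 kHz, 41.4 kHz.
k=3: 43.85 kHz, 58.45 kHz.
k=4: 60.9 kHz, 75.5 kHz.
Within [10.3 kHz, 54.95 kHz]: 24.35 kHz, 26.8 kHz, 41.4 kHz, 43.85 kHz.

24.35 kHz, 26.8 kHz, 41.4 kHz, 43.85 kHz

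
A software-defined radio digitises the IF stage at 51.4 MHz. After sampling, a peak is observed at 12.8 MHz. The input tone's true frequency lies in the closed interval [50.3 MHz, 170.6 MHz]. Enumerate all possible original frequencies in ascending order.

64.2 MHz, 90 MHz, 115.6 MHz, 141.4 MHz, 167 MHz

Frequencies that alias to 12.8 MHz are k·fs ± 12.8 MHz for integer k ≥ 0.
k=0: 12.8 MHz.
k=1: 38.6 MHz, 64.2 MHz.
k=2: 90 MHz, 115.6 MHz.
k=3: 141.4 MHz, 167 MHz.
k=4: 192.8 MHz, 218.4 MHz.
Within [50.3 MHz, 170.6 MHz]: 64.2 MHz, 90 MHz, 115.6 MHz, 141.4 MHz, 167 MHz.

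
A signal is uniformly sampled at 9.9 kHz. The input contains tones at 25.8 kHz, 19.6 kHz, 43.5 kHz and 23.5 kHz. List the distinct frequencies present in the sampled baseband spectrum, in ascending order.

0.2 kHz, 3.7 kHz, 3.9 kHz

fs/2 = 4.95 kHz.
25.8 kHz mod fs = 6 kHz.
6 kHz > fs/2 = 4.95 kHz, folds to fs − 6 kHz = 3.9 kHz.
19.6 kHz mod fs = 9.7 kHz.
9.7 kHz > fs/2 = 4.95 kHz, folds to fs − 9.7 kHz = 0.2 kHz.
43.5 kHz mod fs = 3.9 kHz.
3.9 kHz ≤ fs/2 = 4.95 kHz, appears at 3.9 kHz.
23.5 kHz mod fs = 3.7 kHz.
3.7 kHz ≤ fs/2 = 4.95 kHz, appears at 3.7 kHz.
Distinct values: {0.2 kHz, 3.7 kHz, 3.9 kHz}.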